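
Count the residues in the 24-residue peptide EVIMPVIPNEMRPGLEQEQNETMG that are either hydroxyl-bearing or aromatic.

1

Hydroxyl-bearing: S, T, Y. Aromatic: F, W, Y.
Hydroxyl-bearing residues here: T22 (1).
Aromatic residues here: none (0).
(Y belongs to both groups, but none appear in this sequence.) Total = 1 + 0 = 1.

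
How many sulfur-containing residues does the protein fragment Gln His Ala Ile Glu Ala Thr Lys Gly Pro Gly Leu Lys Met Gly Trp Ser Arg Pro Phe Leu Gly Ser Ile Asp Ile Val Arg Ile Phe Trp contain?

The sulfur-bearing residues are cysteine (–SH) and methionine (–S–CH₃).
Matching residues: Met14.

1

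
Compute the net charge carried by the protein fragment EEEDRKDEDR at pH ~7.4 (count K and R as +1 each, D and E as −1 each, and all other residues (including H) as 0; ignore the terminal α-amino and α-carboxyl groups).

-4

Positive (K, R): R5, K6, R10 → +3.
Negative (D, E): E1, E2, E3, D4, D7, E8, D9 → −7.
Net charge = (+3) + (−7) = −4.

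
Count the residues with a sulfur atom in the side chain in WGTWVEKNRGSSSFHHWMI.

The sulfur-bearing residues are cysteine (–SH) and methionine (–S–CH₃).
Matching residues: M18.

1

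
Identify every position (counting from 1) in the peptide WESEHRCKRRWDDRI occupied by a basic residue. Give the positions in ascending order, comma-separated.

Lysine (K), arginine (R), and histidine (H) have basic, nitrogen-containing side chains.
Matching residues: H5, R6, K8, R9, R10, R14.

5, 6, 8, 9, 10, 14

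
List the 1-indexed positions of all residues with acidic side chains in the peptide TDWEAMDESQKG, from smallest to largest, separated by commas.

2, 4, 7, 8

Aspartate (D) and glutamate (E) have carboxylic-acid side chains and are the acidic amino acids.
Matching residues: D2, E4, D7, E8.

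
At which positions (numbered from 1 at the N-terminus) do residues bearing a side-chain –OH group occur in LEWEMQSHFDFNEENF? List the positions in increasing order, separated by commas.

S, T, and Y are the three residues with a side-chain hydroxyl.
Matching residues: S7.

7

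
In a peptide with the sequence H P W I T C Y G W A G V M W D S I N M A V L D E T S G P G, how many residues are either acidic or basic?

4

Acidic: D, E. Basic: H, K, R.
Acidic residues here: D15, D23, E24 (3).
Basic residues here: H1 (1).
The two groups share no amino acid, so total = 3 + 1 = 4.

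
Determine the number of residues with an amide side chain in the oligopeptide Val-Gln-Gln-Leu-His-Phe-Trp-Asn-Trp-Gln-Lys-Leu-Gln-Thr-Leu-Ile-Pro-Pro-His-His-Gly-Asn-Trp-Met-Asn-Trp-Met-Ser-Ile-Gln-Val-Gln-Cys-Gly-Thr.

Only N (asparagine) and Q (glutamine) carry a side-chain carboxamide.
Matching residues: Gln2, Gln3, Asn8, Gln10, Gln13, Asn22, Asn25, Gln30, Gln32.

9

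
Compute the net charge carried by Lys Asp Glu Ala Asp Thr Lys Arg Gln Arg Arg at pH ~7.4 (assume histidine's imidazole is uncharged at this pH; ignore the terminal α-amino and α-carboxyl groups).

Near pH 7.4, K and R contribute +1 each, D and E contribute −1 each, and every other side chain (His included, as stated) is uncharged.
Positive (K, R): Lys1, Lys7, Arg8, Arg10, Arg11 → +5.
Negative (D, E): Asp2, Glu3, Asp5 → −3.
Net charge = (+5) + (−3) = +2.

+2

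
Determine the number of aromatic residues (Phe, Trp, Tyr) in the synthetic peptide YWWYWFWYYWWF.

12

Matching residues: Y1, W2, W3, Y4, W5, F6, W7, Y8, Y9, W10, W11, F12.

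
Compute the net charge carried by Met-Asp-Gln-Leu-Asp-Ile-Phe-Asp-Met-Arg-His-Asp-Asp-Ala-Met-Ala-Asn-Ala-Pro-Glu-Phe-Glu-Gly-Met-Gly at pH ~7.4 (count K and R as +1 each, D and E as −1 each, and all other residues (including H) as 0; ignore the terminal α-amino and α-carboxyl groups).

-6

Positive (K, R): Arg10 → +1.
Negative (D, E): Asp2, Asp5, Asp8, Asp12, Asp13, Glu20, Glu22 → −7.
Net charge = (+1) + (−7) = −6.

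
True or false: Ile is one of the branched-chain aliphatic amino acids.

Valine (V), leucine (L), and isoleucine (I) are the branched-chain amino acids.
Isoleucine is in this group.

True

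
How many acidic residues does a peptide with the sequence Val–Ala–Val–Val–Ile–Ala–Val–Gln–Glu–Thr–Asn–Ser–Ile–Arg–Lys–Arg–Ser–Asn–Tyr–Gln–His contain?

Aspartate (D) and glutamate (E) have carboxylic-acid side chains and are the acidic amino acids.
Matching residues: Glu9.

1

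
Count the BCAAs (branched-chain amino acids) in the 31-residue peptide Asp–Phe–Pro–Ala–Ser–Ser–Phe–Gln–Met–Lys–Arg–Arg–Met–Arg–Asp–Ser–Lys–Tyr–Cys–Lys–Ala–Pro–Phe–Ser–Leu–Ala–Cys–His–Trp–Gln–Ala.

Valine (V), leucine (L), and isoleucine (I) are the branched-chain amino acids.
Matching residues: Leu25.

1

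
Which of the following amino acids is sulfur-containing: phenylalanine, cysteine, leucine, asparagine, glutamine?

Only Cys (C) and Met (M) have a sulfur atom in the side chain.
Of the listed options, only cysteine belongs to this group.

cysteine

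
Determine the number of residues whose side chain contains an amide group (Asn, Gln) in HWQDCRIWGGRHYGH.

1

Matching residues: Q3.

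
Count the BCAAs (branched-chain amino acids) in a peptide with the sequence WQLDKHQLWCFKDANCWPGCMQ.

V, L, and I make up the branched-chain aliphatic group.
Matching residues: L3, L8.

2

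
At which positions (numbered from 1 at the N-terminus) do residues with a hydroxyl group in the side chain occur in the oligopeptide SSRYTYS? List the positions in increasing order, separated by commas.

The –OH-bearing residues are Ser, Thr (aliphatic alcohols), and Tyr (phenol).
Matching residues: S1, S2, Y4, T5, Y6, S7.

1, 2, 4, 5, 6, 7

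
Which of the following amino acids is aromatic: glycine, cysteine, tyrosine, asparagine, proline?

tyrosine

Phenylalanine (F), tryptophan (W), and tyrosine (Y) have aromatic ring side chains.
Of the listed options, only tyrosine belongs to this group.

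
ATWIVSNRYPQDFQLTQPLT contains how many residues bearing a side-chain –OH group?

5

S, T, and Y are the three residues with a side-chain hydroxyl.
Matching residues: T2, S6, Y9, T16, T20.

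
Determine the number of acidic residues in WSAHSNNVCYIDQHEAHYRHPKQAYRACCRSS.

Only D (aspartate) and E (glutamate) carry a side-chain carboxylic acid.
Matching residues: D12, E15.

2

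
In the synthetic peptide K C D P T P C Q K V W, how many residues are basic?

2

Lysine (K), arginine (R), and histidine (H) have basic, nitrogen-containing side chains.
Matching residues: K1, K9.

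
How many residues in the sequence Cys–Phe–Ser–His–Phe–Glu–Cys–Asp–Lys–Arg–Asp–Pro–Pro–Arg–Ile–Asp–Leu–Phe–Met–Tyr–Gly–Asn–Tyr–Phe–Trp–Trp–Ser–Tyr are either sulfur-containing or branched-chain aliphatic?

Sulfur-containing: C, M. Branched-chain aliphatic: I, L, V.
Sulfur-containing residues here: Cys1, Cys7, Met19 (3).
Branched-chain aliphatic residues here: Ile15, Leu17 (2).
The two groups share no amino acid, so total = 3 + 2 = 5.

5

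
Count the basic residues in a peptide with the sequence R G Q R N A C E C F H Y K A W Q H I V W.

5

Lysine (K), arginine (R), and histidine (H) have basic, nitrogen-containing side chains.
Matching residues: R1, R4, H11, K13, H17.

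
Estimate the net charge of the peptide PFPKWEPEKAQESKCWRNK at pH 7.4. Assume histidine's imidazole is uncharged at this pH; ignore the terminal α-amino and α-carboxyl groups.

At pH ~7.4 the Lys and Arg side chains are protonated (+1), the Asp and Glu side chains are deprotonated (−1), and with His taken as neutral all other side chains carry no charge.
Positive (K, R): K4, K9, K14, R17, K19 → +5.
Negative (D, E): E6, E8, E12 → −3.
Net charge = (+5) + (−3) = +2.

+2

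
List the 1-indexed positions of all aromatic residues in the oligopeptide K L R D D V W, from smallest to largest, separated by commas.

F, W, and Y each carry an aromatic ring on the side chain.
Matching residues: W7.

7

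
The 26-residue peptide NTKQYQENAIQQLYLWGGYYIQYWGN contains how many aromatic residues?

7

F, W, and Y each carry an aromatic ring on the side chain.
Matching residues: Y5, Y14, W16, Y19, Y20, Y23, W24.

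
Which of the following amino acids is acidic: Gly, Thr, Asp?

Asp

Only D (aspartate) and E (glutamate) carry a side-chain carboxylic acid.
Of the listed options, only Asp belongs to this group.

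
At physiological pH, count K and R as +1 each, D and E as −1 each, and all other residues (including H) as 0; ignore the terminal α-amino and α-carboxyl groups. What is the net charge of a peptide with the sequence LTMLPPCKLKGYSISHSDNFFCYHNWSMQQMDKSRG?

+2

Positive (K, R): K8, K10, K33, R35 → +4.
Negative (D, E): D18, D32 → −2.
Net charge = (+4) + (−2) = +2.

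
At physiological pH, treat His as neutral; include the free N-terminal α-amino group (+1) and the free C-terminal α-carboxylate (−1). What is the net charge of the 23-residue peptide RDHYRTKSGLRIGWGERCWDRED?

At pH ~7.4 the Lys and Arg side chains are protonated (+1), the Asp and Glu side chains are deprotonated (−1), and with His taken as neutral all other side chains carry no charge.
Positive (K, R): R1, R5, K7, R11, R17, R21 → +6.
Negative (D, E): D2, E16, D20, E22, D23 → −5.
The N-terminus (+1) and C-terminus (−1) cancel.
Net charge = (+6) + (−5) = +1.

+1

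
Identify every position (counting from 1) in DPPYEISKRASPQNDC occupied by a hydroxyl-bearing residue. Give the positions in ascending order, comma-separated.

Serine (S), threonine (T), and tyrosine (Y) each carry a hydroxyl group on the side chain.
Matching residues: Y4, S7, S11.

4, 7, 11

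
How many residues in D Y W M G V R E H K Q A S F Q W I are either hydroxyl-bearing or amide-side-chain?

Hydroxyl-bearing: S, T, Y. Amide-side-chain: N, Q.
Hydroxyl-bearing residues here: Y2, S13 (2).
Amide-side-chain residues here: Q11, Q15 (2).
The two groups share no amino acid, so total = 2 + 2 = 4.

4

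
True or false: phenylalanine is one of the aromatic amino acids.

True

The aromatic amino acids are Phe (F, benzyl), Trp (W, indole), and Tyr (Y, phenol).
Phenylalanine is in this group.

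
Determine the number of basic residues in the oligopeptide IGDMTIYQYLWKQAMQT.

1

The basic amino acids are Lys (K), Arg (R), and His (H).
Matching residues: K12.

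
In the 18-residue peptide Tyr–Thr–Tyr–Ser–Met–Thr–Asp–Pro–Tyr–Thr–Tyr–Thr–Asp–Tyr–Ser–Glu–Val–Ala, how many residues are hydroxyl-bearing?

The –OH-bearing residues are Ser, Thr (aliphatic alcohols), and Tyr (phenol).
Matching residues: Tyr1, Thr2, Tyr3, Ser4, Thr6, Tyr9, Thr10, Tyr11, Thr12, Tyr14, Ser15.

11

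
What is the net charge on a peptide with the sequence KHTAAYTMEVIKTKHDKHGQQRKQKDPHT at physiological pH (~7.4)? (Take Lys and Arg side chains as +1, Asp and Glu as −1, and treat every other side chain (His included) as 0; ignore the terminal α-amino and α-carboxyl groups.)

Positive (K, R): K1, K12, K14, K17, R22, K23, K25 → +7.
Negative (D, E): E9, D16, D26 → −3.
Net charge = (+7) + (−3) = +4.

+4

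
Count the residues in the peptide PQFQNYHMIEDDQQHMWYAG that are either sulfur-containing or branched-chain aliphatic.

Sulfur-containing: C, M. Branched-chain aliphatic: I, L, V.
Sulfur-containing residues here: M8, M16 (2).
Branched-chain aliphatic residues here: I9 (1).
The two groups share no amino acid, so total = 2 + 1 = 3.

3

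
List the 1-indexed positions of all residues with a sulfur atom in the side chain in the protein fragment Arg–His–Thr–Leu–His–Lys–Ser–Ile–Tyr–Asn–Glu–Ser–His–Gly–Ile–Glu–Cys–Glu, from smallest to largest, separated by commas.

17

Cysteine (C, thiol) and methionine (M, thioether) are the two sulfur-containing amino acids.
Matching residues: Cys17.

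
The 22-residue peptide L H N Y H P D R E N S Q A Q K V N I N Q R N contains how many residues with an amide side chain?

8

The amide-side-chain residues are Asn (N) and Gln (Q).
Matching residues: N3, N10, Q12, Q14, N17, N19, Q20, N22.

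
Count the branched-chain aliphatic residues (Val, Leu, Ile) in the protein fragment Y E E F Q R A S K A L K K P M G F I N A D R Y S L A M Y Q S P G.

Matching residues: L11, I18, L25.

3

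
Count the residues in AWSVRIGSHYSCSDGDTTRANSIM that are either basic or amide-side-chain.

4

Basic: H, K, R. Amide-side-chain: N, Q.
Basic residues here: R5, H9, R19 (3).
Amide-side-chain residues here: N21 (1).
The two groups share no amino acid, so total = 3 + 1 = 4.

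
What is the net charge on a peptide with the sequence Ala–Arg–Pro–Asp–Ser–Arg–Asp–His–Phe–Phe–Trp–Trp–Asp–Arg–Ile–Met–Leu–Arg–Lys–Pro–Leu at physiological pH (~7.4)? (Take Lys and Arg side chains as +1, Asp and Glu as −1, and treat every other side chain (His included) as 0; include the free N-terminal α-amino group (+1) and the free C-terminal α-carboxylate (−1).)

Positive (K, R): Arg2, Arg6, Arg14, Arg18, Lys19 → +5.
Negative (D, E): Asp4, Asp7, Asp13 → −3.
The N-terminus (+1) and C-terminus (−1) cancel.
Net charge = (+5) + (−3) = +2.

+2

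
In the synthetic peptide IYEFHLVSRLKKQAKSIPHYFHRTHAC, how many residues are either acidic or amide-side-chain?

2

Acidic: D, E. Amide-side-chain: N, Q.
Acidic residues here: E3 (1).
Amide-side-chain residues here: Q13 (1).
The two groups share no amino acid, so total = 1 + 1 = 2.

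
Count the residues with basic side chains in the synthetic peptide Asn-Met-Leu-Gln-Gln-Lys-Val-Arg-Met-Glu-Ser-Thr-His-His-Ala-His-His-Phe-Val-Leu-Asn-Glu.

The basic amino acids are Lys (K), Arg (R), and His (H).
Matching residues: Lys6, Arg8, His13, His14, His16, His17.

6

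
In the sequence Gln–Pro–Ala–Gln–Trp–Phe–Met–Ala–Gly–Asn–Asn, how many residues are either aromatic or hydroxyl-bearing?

2

Aromatic: F, W, Y. Hydroxyl-bearing: S, T, Y.
Aromatic residues here: Trp5, Phe6 (2).
Hydroxyl-bearing residues here: none (0).
(Y belongs to both groups, but none appear in this sequence.) Total = 2 + 0 = 2.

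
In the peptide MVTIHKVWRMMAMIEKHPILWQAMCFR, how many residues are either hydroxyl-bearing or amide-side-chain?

2

Hydroxyl-bearing: S, T, Y. Amide-side-chain: N, Q.
Hydroxyl-bearing residues here: T3 (1).
Amide-side-chain residues here: Q22 (1).
The two groups share no amino acid, so total = 1 + 1 = 2.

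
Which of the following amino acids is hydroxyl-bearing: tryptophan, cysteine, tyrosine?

tyrosine

The –OH-bearing residues are Ser, Thr (aliphatic alcohols), and Tyr (phenol).
Of the listed options, only tyrosine belongs to this group.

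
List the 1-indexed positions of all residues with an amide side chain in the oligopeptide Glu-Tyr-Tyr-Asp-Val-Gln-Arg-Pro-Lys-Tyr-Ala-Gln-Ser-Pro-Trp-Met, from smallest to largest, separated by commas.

6, 12

Asparagine (N) and glutamine (Q) have uncharged amide side chains.
Matching residues: Gln6, Gln12.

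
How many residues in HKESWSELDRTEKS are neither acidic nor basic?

6

Acidic: D, E. Basic: K, R, H. All other residues are neither.
Matching residues: S4, W5, S6, L8, T11, S14.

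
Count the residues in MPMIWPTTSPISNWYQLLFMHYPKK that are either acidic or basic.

3

Acidic: D, E. Basic: H, K, R.
Acidic residues here: none (0).
Basic residues here: H21, K24, K25 (3).
The two groups share no amino acid, so total = 0 + 3 = 3.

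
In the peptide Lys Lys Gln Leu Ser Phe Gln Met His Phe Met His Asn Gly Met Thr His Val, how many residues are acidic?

Aspartate (D) and glutamate (E) have carboxylic-acid side chains and are the acidic amino acids.
None of the 18 residues belong to this group.

0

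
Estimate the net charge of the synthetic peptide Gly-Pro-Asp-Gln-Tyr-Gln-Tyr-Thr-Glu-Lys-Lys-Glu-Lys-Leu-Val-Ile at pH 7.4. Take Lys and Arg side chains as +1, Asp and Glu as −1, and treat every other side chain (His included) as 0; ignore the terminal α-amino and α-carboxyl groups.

Positive (K, R): Lys10, Lys11, Lys13 → +3.
Negative (D, E): Asp3, Glu9, Glu12 → −3.
Net charge = (+3) + (−3) = 0.

0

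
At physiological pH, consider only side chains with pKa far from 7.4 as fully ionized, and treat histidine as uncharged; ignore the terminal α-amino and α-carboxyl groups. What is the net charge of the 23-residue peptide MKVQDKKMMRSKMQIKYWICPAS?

+5

The side chains ionized at physiological pH are Lys/Arg (+1) and Asp/Glu (−1); with His treated as neutral, nothing else contributes.
Positive (K, R): K2, K6, K7, R10, K12, K16 → +6.
Negative (D, E): D5 → −1.
Net charge = (+6) + (−1) = +5.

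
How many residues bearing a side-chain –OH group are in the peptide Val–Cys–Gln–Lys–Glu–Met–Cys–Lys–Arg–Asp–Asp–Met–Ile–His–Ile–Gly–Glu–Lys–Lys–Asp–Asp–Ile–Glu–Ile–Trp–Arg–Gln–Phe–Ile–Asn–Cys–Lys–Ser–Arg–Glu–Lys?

1

S, T, and Y are the three residues with a side-chain hydroxyl.
Matching residues: Ser33.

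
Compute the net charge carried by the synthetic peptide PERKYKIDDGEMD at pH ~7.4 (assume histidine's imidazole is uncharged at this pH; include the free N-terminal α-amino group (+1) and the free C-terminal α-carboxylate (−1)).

-2

The side chains ionized at physiological pH are Lys/Arg (+1) and Asp/Glu (−1); with His treated as neutral, nothing else contributes.
Positive (K, R): R3, K4, K6 → +3.
Negative (D, E): E2, D8, D9, E11, D13 → −5.
The N-terminus (+1) and C-terminus (−1) cancel.
Net charge = (+3) + (−5) = −2.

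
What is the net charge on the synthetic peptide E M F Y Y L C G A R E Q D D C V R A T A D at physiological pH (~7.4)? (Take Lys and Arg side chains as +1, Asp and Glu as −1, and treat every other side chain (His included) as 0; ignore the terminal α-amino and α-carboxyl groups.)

-3

Positive (K, R): R10, R17 → +2.
Negative (D, E): E1, E11, D13, D14, D21 → −5.
Net charge = (+2) + (−5) = −3.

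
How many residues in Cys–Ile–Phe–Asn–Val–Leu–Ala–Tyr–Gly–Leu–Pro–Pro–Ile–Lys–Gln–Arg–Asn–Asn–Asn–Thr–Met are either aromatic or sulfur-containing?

4

Aromatic: F, W, Y. Sulfur-containing: C, M.
Aromatic residues here: Phe3, Tyr8 (2).
Sulfur-containing residues here: Cys1, Met21 (2).
The two groups share no amino acid, so total = 2 + 2 = 4.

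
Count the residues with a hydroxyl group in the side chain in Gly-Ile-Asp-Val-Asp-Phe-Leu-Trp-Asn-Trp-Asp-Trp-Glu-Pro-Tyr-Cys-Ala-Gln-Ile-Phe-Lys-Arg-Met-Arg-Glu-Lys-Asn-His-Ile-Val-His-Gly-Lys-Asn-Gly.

S, T, and Y are the three residues with a side-chain hydroxyl.
Matching residues: Tyr15.

1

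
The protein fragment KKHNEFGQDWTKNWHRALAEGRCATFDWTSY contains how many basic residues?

7

K, R, and H are the three residues with basic side chains (ε-amine, guanidinium, and imidazole respectively).
Matching residues: K1, K2, H3, K12, H15, R16, R22.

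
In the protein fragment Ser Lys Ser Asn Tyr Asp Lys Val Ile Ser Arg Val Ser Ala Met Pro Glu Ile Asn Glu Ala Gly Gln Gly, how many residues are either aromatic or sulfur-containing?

2

Aromatic: F, W, Y. Sulfur-containing: C, M.
Aromatic residues here: Tyr5 (1).
Sulfur-containing residues here: Met15 (1).
The two groups share no amino acid, so total = 1 + 1 = 2.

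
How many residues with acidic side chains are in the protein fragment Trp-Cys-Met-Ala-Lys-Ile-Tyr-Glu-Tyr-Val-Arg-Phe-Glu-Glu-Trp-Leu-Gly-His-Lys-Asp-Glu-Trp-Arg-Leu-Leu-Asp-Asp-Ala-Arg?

7

The acidic residues are Asp (D) and Glu (E), whose side chains end in a carboxylate group.
Matching residues: Glu8, Glu13, Glu14, Asp20, Glu21, Asp26, Asp27.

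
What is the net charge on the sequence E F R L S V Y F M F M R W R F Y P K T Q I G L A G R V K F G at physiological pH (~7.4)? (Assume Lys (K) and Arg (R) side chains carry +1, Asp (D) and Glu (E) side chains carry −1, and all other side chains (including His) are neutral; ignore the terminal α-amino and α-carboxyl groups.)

+5

Positive (K, R): R3, R12, R14, K18, R26, K28 → +6.
Negative (D, E): E1 → −1.
Net charge = (+6) + (−1) = +5.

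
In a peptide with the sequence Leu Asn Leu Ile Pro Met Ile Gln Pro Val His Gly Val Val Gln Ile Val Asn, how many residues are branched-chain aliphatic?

9

The BCAAs are Val, Leu, and Ile — aliphatic side chains with a branch point.
Matching residues: Leu1, Leu3, Ile4, Ile7, Val10, Val13, Val14, Ile16, Val17.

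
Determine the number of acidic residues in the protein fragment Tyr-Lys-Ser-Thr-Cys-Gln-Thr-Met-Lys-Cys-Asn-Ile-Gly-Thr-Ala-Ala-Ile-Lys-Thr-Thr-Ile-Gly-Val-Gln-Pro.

Aspartate (D) and glutamate (E) have carboxylic-acid side chains and are the acidic amino acids.
None of the 25 residues belong to this group.

0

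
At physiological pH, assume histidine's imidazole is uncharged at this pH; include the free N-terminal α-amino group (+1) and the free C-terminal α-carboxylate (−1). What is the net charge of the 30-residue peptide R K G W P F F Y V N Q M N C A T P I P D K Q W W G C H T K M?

+3

Near pH 7.4, K and R contribute +1 each, D and E contribute −1 each, and every other side chain (His included, as stated) is uncharged.
Positive (K, R): R1, K2, K21, K29 → +4.
Negative (D, E): D20 → −1.
The N-terminus (+1) and C-terminus (−1) cancel.
Net charge = (+4) + (−1) = +3.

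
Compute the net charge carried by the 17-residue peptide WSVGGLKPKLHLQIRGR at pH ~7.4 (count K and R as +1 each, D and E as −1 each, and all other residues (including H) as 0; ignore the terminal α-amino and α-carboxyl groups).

+4

Positive (K, R): K7, K9, R15, R17 → +4.
Negative (D, E): none → −0.
Net charge = (+4) + (−0) = +4.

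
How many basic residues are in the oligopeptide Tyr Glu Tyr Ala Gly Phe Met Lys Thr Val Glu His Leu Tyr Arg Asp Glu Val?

3

K, R, and H are the three residues with basic side chains (ε-amine, guanidinium, and imidazole respectively).
Matching residues: Lys8, His12, Arg15.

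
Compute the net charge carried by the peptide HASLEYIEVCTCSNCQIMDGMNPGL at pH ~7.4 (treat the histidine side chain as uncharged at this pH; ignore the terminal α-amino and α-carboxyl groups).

At pH ~7.4 the Lys and Arg side chains are protonated (+1), the Asp and Glu side chains are deprotonated (−1), and with His taken as neutral all other side chains carry no charge.
Positive (K, R): none → +0.
Negative (D, E): E5, E8, D19 → −3.
Net charge = (+0) + (−3) = −3.

-3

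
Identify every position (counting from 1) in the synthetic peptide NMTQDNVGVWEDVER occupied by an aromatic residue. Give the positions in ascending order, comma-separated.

Phenylalanine (F), tryptophan (W), and tyrosine (Y) have aromatic ring side chains.
Matching residues: W10.

10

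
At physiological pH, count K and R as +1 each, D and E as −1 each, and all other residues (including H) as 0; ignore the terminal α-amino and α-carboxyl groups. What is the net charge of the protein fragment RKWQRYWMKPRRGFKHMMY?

+7

Positive (K, R): R1, K2, R5, K9, R11, R12, K15 → +7.
Negative (D, E): none → −0.
Net charge = (+7) + (−0) = +7.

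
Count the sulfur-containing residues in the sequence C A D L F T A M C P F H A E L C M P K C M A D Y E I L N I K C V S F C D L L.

Cysteine (C, thiol) and methionine (M, thioether) are the two sulfur-containing amino acids.
Matching residues: C1, M8, C9, C16, M17, C20, M21, C31, C35.

9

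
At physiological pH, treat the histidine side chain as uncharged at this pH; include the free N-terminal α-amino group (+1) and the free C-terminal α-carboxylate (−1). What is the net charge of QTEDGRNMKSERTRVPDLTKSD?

0

Near pH 7.4, K and R contribute +1 each, D and E contribute −1 each, and every other side chain (His included, as stated) is uncharged.
Positive (K, R): R6, K9, R12, R14, K20 → +5.
Negative (D, E): E3, D4, E11, D17, D22 → −5.
The N-terminus (+1) and C-terminus (−1) cancel.
Net charge = (+5) + (−5) = 0.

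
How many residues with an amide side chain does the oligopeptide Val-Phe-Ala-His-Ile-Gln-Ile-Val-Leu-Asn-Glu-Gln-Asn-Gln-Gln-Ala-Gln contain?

7

The amide-side-chain residues are Asn (N) and Gln (Q).
Matching residues: Gln6, Asn10, Gln12, Asn13, Gln14, Gln15, Gln17.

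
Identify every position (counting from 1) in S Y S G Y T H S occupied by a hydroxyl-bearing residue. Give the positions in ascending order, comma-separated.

1, 2, 3, 5, 6, 8

S, T, and Y are the three residues with a side-chain hydroxyl.
Matching residues: S1, Y2, S3, Y5, T6, S8.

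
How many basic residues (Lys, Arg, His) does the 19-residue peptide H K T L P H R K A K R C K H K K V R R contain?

Matching residues: H1, K2, H6, R7, K8, K10, R11, K13, H14, K15, K16, R18, R19.

13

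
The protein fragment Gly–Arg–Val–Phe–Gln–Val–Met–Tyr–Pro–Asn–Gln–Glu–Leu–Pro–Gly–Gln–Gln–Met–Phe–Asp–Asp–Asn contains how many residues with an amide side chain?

Asparagine (N) and glutamine (Q) have uncharged amide side chains.
Matching residues: Gln5, Asn10, Gln11, Gln16, Gln17, Asn22.

6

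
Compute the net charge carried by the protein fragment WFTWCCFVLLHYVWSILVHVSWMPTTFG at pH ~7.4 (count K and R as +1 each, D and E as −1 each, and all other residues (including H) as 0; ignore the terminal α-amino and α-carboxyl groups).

Positive (K, R): none → +0.
Negative (D, E): none → −0.
Net charge = (+0) + (−0) = 0.

0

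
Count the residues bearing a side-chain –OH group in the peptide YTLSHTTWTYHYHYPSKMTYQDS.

13

The –OH-bearing residues are Ser, Thr (aliphatic alcohols), and Tyr (phenol).
Matching residues: Y1, T2, S4, T6, T7, T9, Y10, Y12, Y14, S16, T19, Y20, S23.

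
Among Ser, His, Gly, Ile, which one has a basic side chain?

His

K, R, and H are the three residues with basic side chains (ε-amine, guanidinium, and imidazole respectively).
Of the listed options, only His belongs to this group.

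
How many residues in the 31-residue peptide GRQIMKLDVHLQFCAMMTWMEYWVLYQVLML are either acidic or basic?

5

Acidic: D, E. Basic: H, K, R.
Acidic residues here: D8, E21 (2).
Basic residues here: R2, K6, H10 (3).
The two groups share no amino acid, so total = 2 + 3 = 5.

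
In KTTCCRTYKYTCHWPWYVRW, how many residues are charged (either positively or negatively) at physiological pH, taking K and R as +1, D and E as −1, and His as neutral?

Charged side chains at pH ~7.4: K, R (positive); D, E (negative).
Matching residues: K1, R6, K9, R19.

4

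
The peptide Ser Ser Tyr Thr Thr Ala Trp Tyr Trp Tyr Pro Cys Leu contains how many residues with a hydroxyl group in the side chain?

7

S, T, and Y are the three residues with a side-chain hydroxyl.
Matching residues: Ser1, Ser2, Tyr3, Thr4, Thr5, Tyr8, Tyr10.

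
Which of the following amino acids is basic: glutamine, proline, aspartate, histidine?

K, R, and H are the three residues with basic side chains (ε-amine, guanidinium, and imidazole respectively).
Of the listed options, only histidine belongs to this group.

histidine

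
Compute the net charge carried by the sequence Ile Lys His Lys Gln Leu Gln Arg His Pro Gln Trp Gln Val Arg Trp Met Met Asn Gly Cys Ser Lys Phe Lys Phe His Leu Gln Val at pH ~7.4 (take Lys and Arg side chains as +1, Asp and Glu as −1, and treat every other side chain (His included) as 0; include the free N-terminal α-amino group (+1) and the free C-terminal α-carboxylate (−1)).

+6

Positive (K, R): Lys2, Lys4, Arg8, Arg15, Lys23, Lys25 → +6.
Negative (D, E): none → −0.
The N-terminus (+1) and C-terminus (−1) cancel.
Net charge = (+6) + (−0) = +6.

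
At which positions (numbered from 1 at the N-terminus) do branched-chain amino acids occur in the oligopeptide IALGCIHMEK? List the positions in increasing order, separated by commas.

1, 3, 6

V, L, and I make up the branched-chain aliphatic group.
Matching residues: I1, L3, I6.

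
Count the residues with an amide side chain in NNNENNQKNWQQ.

Asparagine (N) and glutamine (Q) have uncharged amide side chains.
Matching residues: N1, N2, N3, N5, N6, Q7, N9, Q11, Q12.

9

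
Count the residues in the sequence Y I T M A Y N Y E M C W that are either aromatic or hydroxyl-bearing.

5

Aromatic: F, W, Y. Hydroxyl-bearing: S, T, Y.
Aromatic residues here: Y1, Y6, Y8, W12 (4).
Hydroxyl-bearing residues here: Y1, T3, Y6, Y8 (4).
Y is in both groups, so the 3 Y residues must not be double-counted.
Total = 4 + 4 − 3 = 5.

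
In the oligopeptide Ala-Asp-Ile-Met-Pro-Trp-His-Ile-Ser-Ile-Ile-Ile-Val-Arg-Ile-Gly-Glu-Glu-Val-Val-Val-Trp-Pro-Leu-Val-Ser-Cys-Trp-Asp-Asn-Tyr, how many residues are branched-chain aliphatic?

12

Valine (V), leucine (L), and isoleucine (I) are the branched-chain amino acids.
Matching residues: Ile3, Ile8, Ile10, Ile11, Ile12, Val13, Ile15, Val19, Val20, Val21, Leu24, Val25.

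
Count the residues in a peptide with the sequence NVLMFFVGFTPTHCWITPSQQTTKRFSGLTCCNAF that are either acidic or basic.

3

Acidic: D, E. Basic: H, K, R.
Acidic residues here: none (0).
Basic residues here: H13, K24, R25 (3).
The two groups share no amino acid, so total = 0 + 3 = 3.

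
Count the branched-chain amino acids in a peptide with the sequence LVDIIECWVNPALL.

7

V, L, and I make up the branched-chain aliphatic group.
Matching residues: L1, V2, I4, I5, V9, L13, L14.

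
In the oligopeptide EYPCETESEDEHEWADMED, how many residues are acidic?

Only D (aspartate) and E (glutamate) carry a side-chain carboxylic acid.
Matching residues: E1, E5, E7, E9, D10, E11, E13, D16, E18, D19.

10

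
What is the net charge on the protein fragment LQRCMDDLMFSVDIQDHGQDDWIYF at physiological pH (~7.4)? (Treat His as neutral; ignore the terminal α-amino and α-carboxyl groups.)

-5

Near pH 7.4, K and R contribute +1 each, D and E contribute −1 each, and every other side chain (His included, as stated) is uncharged.
Positive (K, R): R3 → +1.
Negative (D, E): D6, D7, D13, D16, D20, D21 → −6.
Net charge = (+1) + (−6) = −5.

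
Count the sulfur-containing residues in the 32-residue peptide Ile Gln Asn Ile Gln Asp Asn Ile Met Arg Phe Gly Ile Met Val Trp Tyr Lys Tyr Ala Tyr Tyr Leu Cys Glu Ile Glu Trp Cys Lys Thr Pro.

4

The sulfur-bearing residues are cysteine (–SH) and methionine (–S–CH₃).
Matching residues: Met9, Met14, Cys24, Cys29.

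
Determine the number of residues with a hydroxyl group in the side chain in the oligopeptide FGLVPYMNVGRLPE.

1

Serine (S), threonine (T), and tyrosine (Y) each carry a hydroxyl group on the side chain.
Matching residues: Y6.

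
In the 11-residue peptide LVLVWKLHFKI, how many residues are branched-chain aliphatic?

Valine (V), leucine (L), and isoleucine (I) are the branched-chain amino acids.
Matching residues: L1, V2, L3, V4, L7, I11.

6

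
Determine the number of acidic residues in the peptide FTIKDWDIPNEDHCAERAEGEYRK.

7

The acidic residues are Asp (D) and Glu (E), whose side chains end in a carboxylate group.
Matching residues: D5, D7, E11, D12, E16, E19, E21.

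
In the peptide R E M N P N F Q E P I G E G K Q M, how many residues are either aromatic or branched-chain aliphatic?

Aromatic: F, W, Y. Branched-chain aliphatic: I, L, V.
Aromatic residues here: F7 (1).
Branched-chain aliphatic residues here: I11 (1).
The two groups share no amino acid, so total = 1 + 1 = 2.

2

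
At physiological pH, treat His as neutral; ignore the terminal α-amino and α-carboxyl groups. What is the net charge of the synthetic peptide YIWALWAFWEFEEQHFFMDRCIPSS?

-3

At pH ~7.4 the Lys and Arg side chains are protonated (+1), the Asp and Glu side chains are deprotonated (−1), and with His taken as neutral all other side chains carry no charge.
Positive (K, R): R20 → +1.
Negative (D, E): E10, E12, E13, D19 → −4.
Net charge = (+1) + (−4) = −3.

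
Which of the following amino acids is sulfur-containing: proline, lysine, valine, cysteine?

cysteine

The sulfur-bearing residues are cysteine (–SH) and methionine (–S–CH₃).
Of the listed options, only cysteine belongs to this group.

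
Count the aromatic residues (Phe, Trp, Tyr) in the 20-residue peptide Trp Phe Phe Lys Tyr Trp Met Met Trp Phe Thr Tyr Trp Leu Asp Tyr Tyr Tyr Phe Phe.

14

Matching residues: Trp1, Phe2, Phe3, Tyr5, Trp6, Trp9, Phe10, Tyr12, Trp13, Tyr16, Tyr17, Tyr18, Phe19, Phe20.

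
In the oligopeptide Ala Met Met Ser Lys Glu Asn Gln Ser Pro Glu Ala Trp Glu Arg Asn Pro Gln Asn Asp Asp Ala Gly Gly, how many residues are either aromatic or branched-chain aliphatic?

Aromatic: F, W, Y. Branched-chain aliphatic: I, L, V.
Aromatic residues here: Trp13 (1).
Branched-chain aliphatic residues here: none (0).
The two groups share no amino acid, so total = 1 + 0 = 1.

1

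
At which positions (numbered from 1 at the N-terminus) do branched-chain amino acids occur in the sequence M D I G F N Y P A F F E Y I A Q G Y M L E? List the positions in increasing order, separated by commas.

3, 14, 20

The BCAAs are Val, Leu, and Ile — aliphatic side chains with a branch point.
Matching residues: I3, I14, L20.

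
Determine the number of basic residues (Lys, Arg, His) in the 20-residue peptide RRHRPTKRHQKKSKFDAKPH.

Matching residues: R1, R2, H3, R4, K7, R8, H9, K11, K12, K14, K18, H20.

12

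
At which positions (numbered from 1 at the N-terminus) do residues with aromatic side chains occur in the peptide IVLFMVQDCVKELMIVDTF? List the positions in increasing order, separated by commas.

Phenylalanine (F), tryptophan (W), and tyrosine (Y) have aromatic ring side chains.
Matching residues: F4, F19.

4, 19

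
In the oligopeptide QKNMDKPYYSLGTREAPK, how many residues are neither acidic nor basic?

12

Acidic: D, E. Basic: K, R, H. All other residues are neither.
Matching residues: Q1, N3, M4, P7, Y8, Y9, S10, L11, G12, T13, A16, P17.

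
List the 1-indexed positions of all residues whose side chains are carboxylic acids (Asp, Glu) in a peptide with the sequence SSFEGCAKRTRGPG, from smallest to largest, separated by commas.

4

Matching residues: E4.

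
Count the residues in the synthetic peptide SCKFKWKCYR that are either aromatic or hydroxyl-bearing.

4

Aromatic: F, W, Y. Hydroxyl-bearing: S, T, Y.
Aromatic residues here: F4, W6, Y9 (3).
Hydroxyl-bearing residues here: S1, Y9 (2).
Y is in both groups, so the 1 Y residue must not be double-counted.
Total = 3 + 2 − 1 = 4.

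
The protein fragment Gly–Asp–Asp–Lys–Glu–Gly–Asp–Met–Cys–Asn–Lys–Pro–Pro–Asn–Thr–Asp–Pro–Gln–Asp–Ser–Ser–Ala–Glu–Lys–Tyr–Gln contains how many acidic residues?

7

Only D (aspartate) and E (glutamate) carry a side-chain carboxylic acid.
Matching residues: Asp2, Asp3, Glu5, Asp7, Asp16, Asp19, Glu23.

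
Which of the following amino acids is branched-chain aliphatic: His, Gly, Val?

Val

Valine (V), leucine (L), and isoleucine (I) are the branched-chain amino acids.
Of the listed options, only Val belongs to this group.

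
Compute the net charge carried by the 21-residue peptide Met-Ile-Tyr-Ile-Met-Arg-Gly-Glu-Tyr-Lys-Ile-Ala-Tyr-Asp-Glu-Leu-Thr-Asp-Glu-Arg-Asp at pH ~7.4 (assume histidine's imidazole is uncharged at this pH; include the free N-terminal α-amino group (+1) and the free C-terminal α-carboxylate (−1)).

-3

The side chains ionized at physiological pH are Lys/Arg (+1) and Asp/Glu (−1); with His treated as neutral, nothing else contributes.
Positive (K, R): Arg6, Lys10, Arg20 → +3.
Negative (D, E): Glu8, Asp14, Glu15, Asp18, Glu19, Asp21 → −6.
The N-terminus (+1) and C-terminus (−1) cancel.
Net charge = (+3) + (−6) = −3.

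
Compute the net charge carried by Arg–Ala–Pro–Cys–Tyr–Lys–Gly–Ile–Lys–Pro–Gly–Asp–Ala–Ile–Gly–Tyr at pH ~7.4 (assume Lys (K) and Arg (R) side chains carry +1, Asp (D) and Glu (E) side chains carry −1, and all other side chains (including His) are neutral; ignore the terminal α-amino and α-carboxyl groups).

+2

Positive (K, R): Arg1, Lys6, Lys9 → +3.
Negative (D, E): Asp12 → −1.
Net charge = (+3) + (−1) = +2.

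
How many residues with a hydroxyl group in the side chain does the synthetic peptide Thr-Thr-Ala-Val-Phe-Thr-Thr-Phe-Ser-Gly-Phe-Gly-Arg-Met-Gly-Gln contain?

S, T, and Y are the three residues with a side-chain hydroxyl.
Matching residues: Thr1, Thr2, Thr6, Thr7, Ser9.

5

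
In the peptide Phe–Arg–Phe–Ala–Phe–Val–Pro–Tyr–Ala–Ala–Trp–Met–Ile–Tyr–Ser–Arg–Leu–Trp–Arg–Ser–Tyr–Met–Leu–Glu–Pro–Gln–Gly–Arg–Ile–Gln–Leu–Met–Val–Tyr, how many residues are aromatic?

9

The aromatic amino acids are Phe (F, benzyl), Trp (W, indole), and Tyr (Y, phenol).
Matching residues: Phe1, Phe3, Phe5, Tyr8, Trp11, Tyr14, Trp18, Tyr21, Tyr34.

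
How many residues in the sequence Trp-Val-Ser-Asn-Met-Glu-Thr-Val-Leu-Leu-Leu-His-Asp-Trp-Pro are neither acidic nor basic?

Acidic: D, E. Basic: K, R, H. All other residues are neither.
Matching residues: Trp1, Val2, Ser3, Asn4, Met5, Thr7, Val8, Leu9, Leu10, Leu11, Trp14, Pro15.

12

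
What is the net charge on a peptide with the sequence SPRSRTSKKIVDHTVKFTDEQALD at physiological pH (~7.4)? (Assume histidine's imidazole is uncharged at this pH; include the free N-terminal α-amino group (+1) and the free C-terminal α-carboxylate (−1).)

The side chains ionized at physiological pH are Lys/Arg (+1) and Asp/Glu (−1); with His treated as neutral, nothing else contributes.
Positive (K, R): R3, R5, K8, K9, K16 → +5.
Negative (D, E): D12, D19, E20, D24 → −4.
The N-terminus (+1) and C-terminus (−1) cancel.
Net charge = (+5) + (−4) = +1.

+1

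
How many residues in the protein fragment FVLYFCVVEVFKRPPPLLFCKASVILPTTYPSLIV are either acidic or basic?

4

Acidic: D, E. Basic: H, K, R.
Acidic residues here: E9 (1).
Basic residues here: K12, R13, K21 (3).
The two groups share no amino acid, so total = 1 + 3 = 4.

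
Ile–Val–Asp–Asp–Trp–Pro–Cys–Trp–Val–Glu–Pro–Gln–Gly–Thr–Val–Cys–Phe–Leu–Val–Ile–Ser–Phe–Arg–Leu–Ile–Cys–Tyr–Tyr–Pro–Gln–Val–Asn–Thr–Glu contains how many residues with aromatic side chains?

6

Phenylalanine (F), tryptophan (W), and tyrosine (Y) have aromatic ring side chains.
Matching residues: Trp5, Trp8, Phe17, Phe22, Tyr27, Tyr28.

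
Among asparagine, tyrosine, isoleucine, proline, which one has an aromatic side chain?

Phenylalanine (F), tryptophan (W), and tyrosine (Y) have aromatic ring side chains.
Of the listed options, only tyrosine belongs to this group.

tyrosine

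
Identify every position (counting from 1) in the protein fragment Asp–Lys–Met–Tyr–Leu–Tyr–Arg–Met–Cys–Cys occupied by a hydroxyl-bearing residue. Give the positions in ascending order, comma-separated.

Serine (S), threonine (T), and tyrosine (Y) each carry a hydroxyl group on the side chain.
Matching residues: Tyr4, Tyr6.

4, 6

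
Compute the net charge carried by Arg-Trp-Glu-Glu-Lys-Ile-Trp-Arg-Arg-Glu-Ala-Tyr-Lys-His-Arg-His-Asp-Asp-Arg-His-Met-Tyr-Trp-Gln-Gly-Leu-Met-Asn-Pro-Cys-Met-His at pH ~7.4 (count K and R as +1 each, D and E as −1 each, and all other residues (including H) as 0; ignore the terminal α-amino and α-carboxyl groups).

+2

Positive (K, R): Arg1, Lys5, Arg8, Arg9, Lys13, Arg15, Arg19 → +7.
Negative (D, E): Glu3, Glu4, Glu10, Asp17, Asp18 → −5.
Net charge = (+7) + (−5) = +2.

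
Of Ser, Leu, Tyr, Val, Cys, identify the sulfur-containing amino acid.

Cys

Cysteine (C, thiol) and methionine (M, thioether) are the two sulfur-containing amino acids.
Of the listed options, only Cys belongs to this group.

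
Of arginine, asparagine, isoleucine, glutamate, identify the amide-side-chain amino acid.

Asparagine (N) and glutamine (Q) have uncharged amide side chains.
Of the listed options, only asparagine belongs to this group.

asparagine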